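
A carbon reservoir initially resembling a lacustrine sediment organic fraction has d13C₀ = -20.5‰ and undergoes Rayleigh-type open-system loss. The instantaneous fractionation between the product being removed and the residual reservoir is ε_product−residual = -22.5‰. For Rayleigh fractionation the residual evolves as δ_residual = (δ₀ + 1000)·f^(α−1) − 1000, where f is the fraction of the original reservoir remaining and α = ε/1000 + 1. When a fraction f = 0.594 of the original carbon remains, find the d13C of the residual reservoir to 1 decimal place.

Rayleigh residual: δ_res = (δ₀ + 1000)·f^(α−1) − 1000
α = ε/1000 + 1 = 0.97750, so α − 1 = -0.02250
f^(α−1) = 0.594^(-0.02250) = 1.011789
δ_res = (-20.5 + 1000) × 1.011789 − 1000 = 991.047 − 1000 = -8.95‰

-9.0‰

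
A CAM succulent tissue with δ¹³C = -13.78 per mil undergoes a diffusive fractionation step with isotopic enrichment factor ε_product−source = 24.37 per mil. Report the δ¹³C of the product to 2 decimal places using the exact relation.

10.25 per mil

To first order, δ_product ≈ δ_source + ε = 10.59 per mil.
Exactly, δ_product = (δ_source + 1000)·(ε/1000 + 1) − 1000.
δ_product = (-13.78 + 1000) × (24.37/1000 + 1) − 1000
δ_product = 10.254 per mil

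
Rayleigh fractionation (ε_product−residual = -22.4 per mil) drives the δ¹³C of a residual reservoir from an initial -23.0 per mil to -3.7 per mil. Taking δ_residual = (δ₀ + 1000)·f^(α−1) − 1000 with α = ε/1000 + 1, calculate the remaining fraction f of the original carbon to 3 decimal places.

0.418

α − 1 = ε/1000 = -0.0224
(δ_res + 1000)/(δ₀ + 1000) = (-3.7 + 1000)/(-23.0 + 1000) = 996.3/977.0 = 1.019754
f = 1.019754^(1/-0.0224) = exp(ln(1.019754)/-0.0224) = exp(0.01956/-0.0224)
f = exp(-0.8733) = 0.4176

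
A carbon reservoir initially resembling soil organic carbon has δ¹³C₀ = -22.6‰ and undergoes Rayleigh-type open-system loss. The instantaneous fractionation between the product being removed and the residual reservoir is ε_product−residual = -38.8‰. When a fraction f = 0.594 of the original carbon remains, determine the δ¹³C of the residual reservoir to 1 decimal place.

Rayleigh residual: δ_res = (δ₀ + 1000)·f^(α−1) − 1000
α = ε/1000 + 1 = 0.96120, so α − 1 = -0.03880
f^(α−1) = 0.594^(-0.03880) = 1.020416
δ_res = (-22.6 + 1000) × 1.020416 − 1000 = 997.354 − 1000 = -2.65‰

-2.6‰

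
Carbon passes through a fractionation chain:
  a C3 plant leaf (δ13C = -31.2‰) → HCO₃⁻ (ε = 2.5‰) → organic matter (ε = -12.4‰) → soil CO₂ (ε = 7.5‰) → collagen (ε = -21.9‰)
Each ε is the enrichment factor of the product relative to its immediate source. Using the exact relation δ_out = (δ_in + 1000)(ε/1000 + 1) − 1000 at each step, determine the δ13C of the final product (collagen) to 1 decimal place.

-54.8‰

step 1: δ = (-31.20 + 1000)·(2.5/1000 + 1) − 1000 = -28.78‰
step 2: δ = (-28.78 + 1000)·(-12.4/1000 + 1) − 1000 = -40.82‰
step 3: δ = (-40.82 + 1000)·(7.5/1000 + 1) − 1000 = -33.63‰
step 4: δ = (-33.63 + 1000)·(-21.9/1000 + 1) − 1000 = -54.79‰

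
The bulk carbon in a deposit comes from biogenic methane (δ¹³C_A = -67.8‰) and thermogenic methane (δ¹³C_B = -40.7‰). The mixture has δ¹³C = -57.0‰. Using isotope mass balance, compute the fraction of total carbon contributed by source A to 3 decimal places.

δ_mix = f_A·δ_A + (1 − f_A)·δ_B  ⇒  f_A = (δ_mix − δ_B)/(δ_A − δ_B)
f_A = (-57.0 − (-40.7)) / (-67.8 − (-40.7))
f_A = -16.3 / -27.1 = 0.6015

0.601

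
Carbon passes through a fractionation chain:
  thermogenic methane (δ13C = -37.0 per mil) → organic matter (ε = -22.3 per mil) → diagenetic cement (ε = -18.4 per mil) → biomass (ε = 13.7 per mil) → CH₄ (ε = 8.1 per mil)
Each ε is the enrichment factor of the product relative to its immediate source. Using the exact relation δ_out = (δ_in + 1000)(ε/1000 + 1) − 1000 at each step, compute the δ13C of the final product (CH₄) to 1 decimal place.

step 1: δ = (-37.00 + 1000)·(-22.3/1000 + 1) − 1000 = -58.47 per mil
step 2: δ = (-58.47 + 1000)·(-18.4/1000 + 1) − 1000 = -75.80 per mil
step 3: δ = (-75.80 + 1000)·(13.7/1000 + 1) − 1000 = -63.14 per mil
step 4: δ = (-63.14 + 1000)·(8.1/1000 + 1) − 1000 = -55.55 per mil

-55.5 per mil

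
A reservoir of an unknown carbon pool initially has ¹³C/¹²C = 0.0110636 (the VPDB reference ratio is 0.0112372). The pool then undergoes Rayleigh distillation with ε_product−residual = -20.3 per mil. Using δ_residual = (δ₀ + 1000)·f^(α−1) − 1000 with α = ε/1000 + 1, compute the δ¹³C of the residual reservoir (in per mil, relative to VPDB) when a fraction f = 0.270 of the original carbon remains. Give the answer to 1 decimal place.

11.1 per mil

δ₀ = (0.0110636/0.0112372 − 1)×1000 = (0.984551 − 1)×1000 = -15.449 per mil
α − 1 = ε/1000 = -0.0203
f^(α−1) = 0.270^(-0.0203) = 1.026936
δ_res = (-15.449 + 1000) × 1.026936 − 1000 = 1011.071 − 1000 = 11.07 per mil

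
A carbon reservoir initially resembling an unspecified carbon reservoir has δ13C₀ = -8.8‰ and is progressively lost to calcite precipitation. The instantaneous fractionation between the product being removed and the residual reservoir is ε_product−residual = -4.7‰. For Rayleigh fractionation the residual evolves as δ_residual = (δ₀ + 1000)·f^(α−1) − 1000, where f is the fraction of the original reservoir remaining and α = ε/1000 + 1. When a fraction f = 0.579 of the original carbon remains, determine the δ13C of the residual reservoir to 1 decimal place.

Rayleigh residual: δ_res = (δ₀ + 1000)·f^(α−1) − 1000
α = ε/1000 + 1 = 0.99530, so α − 1 = -0.00470
f^(α−1) = 0.579^(-0.00470) = 1.002572
δ_res = (-8.8 + 1000) × 1.002572 − 1000 = 993.749 − 1000 = -6.25‰

-6.3‰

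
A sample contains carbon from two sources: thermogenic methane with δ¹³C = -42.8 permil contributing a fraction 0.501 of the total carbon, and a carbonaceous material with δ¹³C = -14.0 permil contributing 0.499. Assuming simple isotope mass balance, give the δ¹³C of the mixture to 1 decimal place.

δ_mix = f_A·δ_A + f_B·δ_B
δ_mix = 0.501 × (-42.8) + 0.499 × (-14.0)
δ_mix = -21.44 + -6.99 = -28.43 permil

-28.4 permil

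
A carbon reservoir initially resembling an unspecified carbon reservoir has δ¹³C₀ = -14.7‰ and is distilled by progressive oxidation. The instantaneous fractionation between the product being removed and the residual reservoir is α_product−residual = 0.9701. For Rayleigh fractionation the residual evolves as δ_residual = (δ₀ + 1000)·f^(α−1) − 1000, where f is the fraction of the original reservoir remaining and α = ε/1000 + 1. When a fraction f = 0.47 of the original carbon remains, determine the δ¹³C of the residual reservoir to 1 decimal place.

7.8‰

Rayleigh residual: δ_res = (δ₀ + 1000)·f^(α−1) − 1000
α − 1 = -0.02990
f^(α−1) = 0.47^(-0.02990) = 1.022832
δ_res = (-14.7 + 1000) × 1.022832 − 1000 = 1007.796 − 1000 = 7.80‰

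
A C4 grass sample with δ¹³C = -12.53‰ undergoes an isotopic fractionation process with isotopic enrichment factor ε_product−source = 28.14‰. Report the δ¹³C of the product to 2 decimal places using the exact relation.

To first order, δ_product ≈ δ_source + ε = 15.61‰.
Exactly, δ_product = (δ_source + 1000)·(ε/1000 + 1) − 1000.
δ_product = (-12.53 + 1000) × (28.14/1000 + 1) − 1000
δ_product = 15.257‰

15.26‰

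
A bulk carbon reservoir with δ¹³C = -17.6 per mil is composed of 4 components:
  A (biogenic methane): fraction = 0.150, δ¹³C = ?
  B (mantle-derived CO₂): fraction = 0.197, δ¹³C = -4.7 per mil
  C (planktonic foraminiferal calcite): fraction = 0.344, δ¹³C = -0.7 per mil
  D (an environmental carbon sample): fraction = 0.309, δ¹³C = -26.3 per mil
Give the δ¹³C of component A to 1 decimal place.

-55.4 per mil

Isotope mass balance: δ_bulk = Σ fᵢ·δᵢ.
-17.6 = 0.150×δ_A + 0.197×(-4.7) + 0.344×(-0.7) + 0.309×(-26.3)
0.150·δ_A = -17.6 − (-9.293) = -8.307
δ_A = -8.307 / 0.150 = -55.38 per mil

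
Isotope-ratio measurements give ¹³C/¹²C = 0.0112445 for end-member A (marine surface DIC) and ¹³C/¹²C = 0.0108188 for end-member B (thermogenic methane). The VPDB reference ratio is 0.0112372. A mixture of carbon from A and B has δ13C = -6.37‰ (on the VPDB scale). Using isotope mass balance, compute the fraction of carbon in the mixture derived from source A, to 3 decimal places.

0.815

δ_A = (0.0112445/0.0112372 − 1)×1000 = (1.000650 − 1)×1000 = 0.650‰
δ_B = (0.0108188/0.0112372 − 1)×1000 = (0.962767 − 1)×1000 = -37.233‰
f_A = (δ_mix − δ_B)/(δ_A − δ_B) = (-6.37 − (-37.233))/(0.650 − (-37.233))
f_A = 30.863 / 37.883 = 0.8147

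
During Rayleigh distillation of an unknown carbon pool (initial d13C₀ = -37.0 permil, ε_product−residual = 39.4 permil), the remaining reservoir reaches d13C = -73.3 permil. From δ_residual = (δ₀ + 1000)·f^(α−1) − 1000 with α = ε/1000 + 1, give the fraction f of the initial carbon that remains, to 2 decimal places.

0.38

α − 1 = ε/1000 = 0.0394
(δ_res + 1000)/(δ₀ + 1000) = (-73.3 + 1000)/(-37.0 + 1000) = 926.7/963.0 = 0.962305
f = 0.962305^(1/0.0394) = exp(ln(0.962305)/0.0394) = exp(-0.03842/0.0394)
f = exp(-0.9752) = 0.3771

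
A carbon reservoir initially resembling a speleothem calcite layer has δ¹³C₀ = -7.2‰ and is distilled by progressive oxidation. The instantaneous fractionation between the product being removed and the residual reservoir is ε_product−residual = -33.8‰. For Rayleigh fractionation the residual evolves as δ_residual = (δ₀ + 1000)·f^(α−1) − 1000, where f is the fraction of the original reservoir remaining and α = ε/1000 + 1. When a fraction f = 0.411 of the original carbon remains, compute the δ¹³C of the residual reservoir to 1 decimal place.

Rayleigh residual: δ_res = (δ₀ + 1000)·f^(α−1) − 1000
α = ε/1000 + 1 = 0.96620, so α − 1 = -0.03380
f^(α−1) = 0.411^(-0.03380) = 1.030510
δ_res = (-7.2 + 1000) × 1.030510 − 1000 = 1023.090 − 1000 = 23.09‰

23.1‰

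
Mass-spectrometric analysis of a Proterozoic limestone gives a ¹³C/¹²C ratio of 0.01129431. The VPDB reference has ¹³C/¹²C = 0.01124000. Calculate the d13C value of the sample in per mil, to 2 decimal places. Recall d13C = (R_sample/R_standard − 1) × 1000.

d13C = (R_sample / R_standard − 1) × 1000
R_sample / R_standard = 0.01129431 / 0.01124000 = 1.004832
d13C = (1.004832 − 1) × 1000 = 4.832 per mil

4.83 per mil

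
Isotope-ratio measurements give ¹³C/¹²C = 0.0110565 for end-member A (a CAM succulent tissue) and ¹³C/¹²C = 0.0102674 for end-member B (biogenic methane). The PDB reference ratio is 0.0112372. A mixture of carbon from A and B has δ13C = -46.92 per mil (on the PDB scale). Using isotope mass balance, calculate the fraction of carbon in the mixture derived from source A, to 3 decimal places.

δ_A = (0.0110565/0.0112372 − 1)×1000 = (0.983919 − 1)×1000 = -16.081 per mil
δ_B = (0.0102674/0.0112372 − 1)×1000 = (0.913697 − 1)×1000 = -86.303 per mil
f_A = (δ_mix − δ_B)/(δ_A − δ_B) = (-46.92 − (-86.303))/(-16.081 − (-86.303))
f_A = 39.383 / 70.222 = 0.5608

0.561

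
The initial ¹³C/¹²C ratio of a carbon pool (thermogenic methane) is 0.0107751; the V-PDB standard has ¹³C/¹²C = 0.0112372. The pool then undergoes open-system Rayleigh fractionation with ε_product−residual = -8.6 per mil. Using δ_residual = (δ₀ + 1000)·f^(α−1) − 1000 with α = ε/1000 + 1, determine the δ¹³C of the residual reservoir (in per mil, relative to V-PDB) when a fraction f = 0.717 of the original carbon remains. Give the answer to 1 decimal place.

-38.4 per mil

δ₀ = (0.0107751/0.0112372 − 1)×1000 = (0.958878 − 1)×1000 = -41.122 per mil
α − 1 = ε/1000 = -0.0086
f^(α−1) = 0.717^(-0.0086) = 1.002865
δ_res = (-41.122 + 1000) × 1.002865 − 1000 = 961.625 − 1000 = -38.38 per mil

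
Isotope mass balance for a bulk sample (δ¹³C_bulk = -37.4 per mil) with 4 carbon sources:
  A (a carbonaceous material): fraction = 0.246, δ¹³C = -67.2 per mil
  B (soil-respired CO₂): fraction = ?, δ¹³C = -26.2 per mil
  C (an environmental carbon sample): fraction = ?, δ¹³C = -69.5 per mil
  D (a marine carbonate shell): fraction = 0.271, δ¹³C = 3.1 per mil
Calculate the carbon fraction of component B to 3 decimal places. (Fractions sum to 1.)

Let f_B and f_C be the unknown fractions; fractions sum to 1 so f_B + f_C = 0.483.
Mass balance: Σ fᵢ·δᵢ = δ_bulk ⇒ f_B·(-26.2) + f_C·(-69.5) = -37.4 − (-15.691) = -21.709
Substitute f_C = 0.483 − f_B:
f_B·(-26.2 − -69.5) = -21.709 − 0.483×(-69.5) = 11.860
f_B = 11.860 / 43.3 = 0.2739

0.274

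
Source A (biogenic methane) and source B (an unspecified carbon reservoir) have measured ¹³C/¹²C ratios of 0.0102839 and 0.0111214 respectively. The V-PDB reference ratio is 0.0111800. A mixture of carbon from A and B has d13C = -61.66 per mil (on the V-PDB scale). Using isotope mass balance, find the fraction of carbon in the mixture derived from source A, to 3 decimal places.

δ_A = (0.0102839/0.0111800 − 1)×1000 = (0.919848 − 1)×1000 = -80.152 per mil
δ_B = (0.0111214/0.0111800 − 1)×1000 = (0.994758 − 1)×1000 = -5.242 per mil
f_A = (δ_mix − δ_B)/(δ_A − δ_B) = (-61.66 − (-5.242))/(-80.152 − (-5.242))
f_A = -56.418 / -74.911 = 0.7531

0.753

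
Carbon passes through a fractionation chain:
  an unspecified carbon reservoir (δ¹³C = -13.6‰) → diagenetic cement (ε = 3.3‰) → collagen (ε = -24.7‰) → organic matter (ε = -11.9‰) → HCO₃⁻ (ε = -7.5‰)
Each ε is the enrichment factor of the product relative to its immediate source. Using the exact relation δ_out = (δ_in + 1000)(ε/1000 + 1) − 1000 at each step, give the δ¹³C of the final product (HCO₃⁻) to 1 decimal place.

step 1: δ = (-13.60 + 1000)·(3.3/1000 + 1) − 1000 = -10.34‰
step 2: δ = (-10.34 + 1000)·(-24.7/1000 + 1) − 1000 = -34.79‰
step 3: δ = (-34.79 + 1000)·(-11.9/1000 + 1) − 1000 = -46.28‰
step 4: δ = (-46.28 + 1000)·(-7.5/1000 + 1) − 1000 = -53.43‰

-53.4‰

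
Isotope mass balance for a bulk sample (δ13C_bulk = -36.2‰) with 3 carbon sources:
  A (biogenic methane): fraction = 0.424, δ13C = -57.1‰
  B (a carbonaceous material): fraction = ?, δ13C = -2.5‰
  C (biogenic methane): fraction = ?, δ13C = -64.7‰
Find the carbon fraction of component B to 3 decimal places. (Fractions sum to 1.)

Let f_B and f_C be the unknown fractions; fractions sum to 1 so f_B + f_C = 0.576.
Mass balance: Σ fᵢ·δᵢ = δ_bulk ⇒ f_B·(-2.5) + f_C·(-64.7) = -36.2 − (-24.210) = -11.990
Substitute f_C = 0.576 − f_B:
f_B·(-2.5 − -64.7) = -11.990 − 0.576×(-64.7) = 25.278
f_B = 25.278 / 62.2 = 0.4064

0.406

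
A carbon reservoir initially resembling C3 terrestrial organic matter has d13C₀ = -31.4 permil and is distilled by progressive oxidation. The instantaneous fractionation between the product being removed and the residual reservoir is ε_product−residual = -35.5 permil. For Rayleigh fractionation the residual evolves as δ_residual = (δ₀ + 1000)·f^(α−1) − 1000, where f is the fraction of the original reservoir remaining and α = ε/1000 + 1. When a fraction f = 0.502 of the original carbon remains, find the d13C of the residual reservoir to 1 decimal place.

-7.4 permil

Rayleigh residual: δ_res = (δ₀ + 1000)·f^(α−1) − 1000
α = ε/1000 + 1 = 0.96450, so α − 1 = -0.03550
f^(α−1) = 0.502^(-0.03550) = 1.024767
δ_res = (-31.4 + 1000) × 1.024767 − 1000 = 992.589 − 1000 = -7.41 permil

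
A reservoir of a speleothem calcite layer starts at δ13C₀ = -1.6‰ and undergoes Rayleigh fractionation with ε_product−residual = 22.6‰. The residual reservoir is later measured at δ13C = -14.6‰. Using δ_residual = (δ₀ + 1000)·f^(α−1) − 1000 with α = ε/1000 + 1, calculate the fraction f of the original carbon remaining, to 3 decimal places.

0.560

α − 1 = ε/1000 = 0.0226
(δ_res + 1000)/(δ₀ + 1000) = (-14.6 + 1000)/(-1.6 + 1000) = 985.4/998.4 = 0.986979
f = 0.986979^(1/0.0226) = exp(ln(0.986979)/0.0226) = exp(-0.01311/0.0226)
f = exp(-0.5799) = 0.5599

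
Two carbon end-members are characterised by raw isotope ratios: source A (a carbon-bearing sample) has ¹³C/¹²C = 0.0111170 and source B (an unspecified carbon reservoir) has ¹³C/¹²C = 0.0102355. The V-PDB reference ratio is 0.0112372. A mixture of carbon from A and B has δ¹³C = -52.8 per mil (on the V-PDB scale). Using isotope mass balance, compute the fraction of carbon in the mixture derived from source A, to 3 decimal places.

0.463

δ_A = (0.0111170/0.0112372 − 1)×1000 = (0.989303 − 1)×1000 = -10.697 per mil
δ_B = (0.0102355/0.0112372 − 1)×1000 = (0.910859 − 1)×1000 = -89.141 per mil
f_A = (δ_mix − δ_B)/(δ_A − δ_B) = (-52.8 − (-89.141))/(-10.697 − (-89.141))
f_A = 36.341 / 78.445 = 0.4633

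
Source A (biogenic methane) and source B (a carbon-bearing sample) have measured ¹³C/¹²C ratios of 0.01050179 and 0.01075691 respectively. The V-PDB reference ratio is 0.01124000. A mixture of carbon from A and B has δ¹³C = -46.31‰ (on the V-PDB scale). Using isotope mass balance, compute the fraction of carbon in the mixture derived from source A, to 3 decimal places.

0.147

δ_A = (0.01050179/0.01124000 − 1)×1000 = (0.934323 − 1)×1000 = -65.677‰
δ_B = (0.01075691/0.01124000 − 1)×1000 = (0.957020 − 1)×1000 = -42.980‰
f_A = (δ_mix − δ_B)/(δ_A − δ_B) = (-46.31 − (-42.980))/(-65.677 − (-42.980))
f_A = -3.330 / -22.698 = 0.1467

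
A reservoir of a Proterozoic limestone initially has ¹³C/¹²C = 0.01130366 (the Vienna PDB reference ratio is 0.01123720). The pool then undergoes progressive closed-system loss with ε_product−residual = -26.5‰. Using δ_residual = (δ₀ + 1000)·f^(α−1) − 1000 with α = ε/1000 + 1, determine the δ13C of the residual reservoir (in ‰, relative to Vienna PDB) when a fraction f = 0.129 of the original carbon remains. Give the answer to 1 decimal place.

δ₀ = (0.01130366/0.01123720 − 1)×1000 = (1.005914 − 1)×1000 = 5.914‰
α − 1 = ε/1000 = -0.0265
f^(α−1) = 0.129^(-0.0265) = 1.055770
δ_res = (5.914 + 1000) × 1.055770 − 1000 = 1062.014 − 1000 = 62.01‰

62.0‰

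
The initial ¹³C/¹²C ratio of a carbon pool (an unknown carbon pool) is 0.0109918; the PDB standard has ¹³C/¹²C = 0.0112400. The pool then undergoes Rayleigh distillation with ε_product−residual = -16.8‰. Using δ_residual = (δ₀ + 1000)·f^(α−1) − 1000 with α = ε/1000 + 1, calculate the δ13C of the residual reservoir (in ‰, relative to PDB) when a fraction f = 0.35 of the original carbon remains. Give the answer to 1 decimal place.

-4.7‰

δ₀ = (0.0109918/0.0112400 − 1)×1000 = (0.977918 − 1)×1000 = -22.082‰
α − 1 = ε/1000 = -0.0168
f^(α−1) = 0.35^(-0.0168) = 1.017793
δ_res = (-22.082 + 1000) × 1.017793 − 1000 = 995.319 − 1000 = -4.68‰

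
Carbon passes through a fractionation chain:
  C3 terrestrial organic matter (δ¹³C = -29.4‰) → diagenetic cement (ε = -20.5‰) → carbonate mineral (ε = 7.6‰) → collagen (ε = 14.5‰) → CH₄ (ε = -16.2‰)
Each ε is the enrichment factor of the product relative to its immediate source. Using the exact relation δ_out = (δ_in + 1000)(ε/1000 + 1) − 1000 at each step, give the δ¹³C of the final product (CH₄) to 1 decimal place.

step 1: δ = (-29.40 + 1000)·(-20.5/1000 + 1) − 1000 = -49.30‰
step 2: δ = (-49.30 + 1000)·(7.6/1000 + 1) − 1000 = -42.07‰
step 3: δ = (-42.07 + 1000)·(14.5/1000 + 1) − 1000 = -28.18‰
step 4: δ = (-28.18 + 1000)·(-16.2/1000 + 1) − 1000 = -43.93‰

-43.9‰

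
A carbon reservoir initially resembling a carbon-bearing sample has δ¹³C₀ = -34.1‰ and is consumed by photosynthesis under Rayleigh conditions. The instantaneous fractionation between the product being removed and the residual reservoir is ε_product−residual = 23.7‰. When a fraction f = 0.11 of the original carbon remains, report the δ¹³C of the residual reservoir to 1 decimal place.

-83.3‰

Rayleigh residual: δ_res = (δ₀ + 1000)·f^(α−1) − 1000
α = ε/1000 + 1 = 1.02370, so α − 1 = 0.02370
f^(α−1) = 0.11^(0.02370) = 0.949032
δ_res = (-34.1 + 1000) × 0.949032 − 1000 = 916.670 − 1000 = -83.33‰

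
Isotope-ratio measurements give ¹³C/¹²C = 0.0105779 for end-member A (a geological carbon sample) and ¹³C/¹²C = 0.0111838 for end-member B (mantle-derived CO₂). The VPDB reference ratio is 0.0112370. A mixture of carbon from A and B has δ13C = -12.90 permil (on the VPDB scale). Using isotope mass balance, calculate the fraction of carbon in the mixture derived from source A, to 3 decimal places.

0.151

δ_A = (0.0105779/0.0112370 − 1)×1000 = (0.941346 − 1)×1000 = -58.654 permil
δ_B = (0.0111838/0.0112370 − 1)×1000 = (0.995266 − 1)×1000 = -4.734 permil
f_A = (δ_mix − δ_B)/(δ_A − δ_B) = (-12.90 − (-4.734))/(-58.654 − (-4.734))
f_A = -8.166 / -53.920 = 0.1514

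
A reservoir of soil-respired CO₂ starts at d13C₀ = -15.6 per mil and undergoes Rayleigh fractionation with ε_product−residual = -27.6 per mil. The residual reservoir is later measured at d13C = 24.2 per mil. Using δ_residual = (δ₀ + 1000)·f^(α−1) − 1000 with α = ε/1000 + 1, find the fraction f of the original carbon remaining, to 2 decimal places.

α − 1 = ε/1000 = -0.0276
(δ_res + 1000)/(δ₀ + 1000) = (24.2 + 1000)/(-15.6 + 1000) = 1024.2/984.4 = 1.040431
f = 1.040431^(1/-0.0276) = exp(ln(1.040431)/-0.0276) = exp(0.03963/-0.0276)
f = exp(-1.4360) = 0.2379

0.24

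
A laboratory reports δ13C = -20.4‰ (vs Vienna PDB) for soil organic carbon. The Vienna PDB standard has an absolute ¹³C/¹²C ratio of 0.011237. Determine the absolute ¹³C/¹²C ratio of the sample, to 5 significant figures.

R_sample = R_standard × (δ13C/1000 + 1)
R_sample = 0.011237 × (-20.4/1000 + 1) = 0.011237 × 0.979600
R_sample = 0.0110078

0.011008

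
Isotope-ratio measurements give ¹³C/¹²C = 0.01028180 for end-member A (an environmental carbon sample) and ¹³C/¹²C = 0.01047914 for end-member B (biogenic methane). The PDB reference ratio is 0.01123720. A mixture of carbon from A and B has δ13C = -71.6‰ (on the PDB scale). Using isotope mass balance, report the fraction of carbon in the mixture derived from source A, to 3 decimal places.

0.236

δ_A = (0.01028180/0.01123720 − 1)×1000 = (0.914979 − 1)×1000 = -85.021‰
δ_B = (0.01047914/0.01123720 − 1)×1000 = (0.932540 − 1)×1000 = -67.460‰
f_A = (δ_mix − δ_B)/(δ_A − δ_B) = (-71.6 − (-67.460))/(-85.021 − (-67.460))
f_A = -4.140 / -17.561 = 0.2358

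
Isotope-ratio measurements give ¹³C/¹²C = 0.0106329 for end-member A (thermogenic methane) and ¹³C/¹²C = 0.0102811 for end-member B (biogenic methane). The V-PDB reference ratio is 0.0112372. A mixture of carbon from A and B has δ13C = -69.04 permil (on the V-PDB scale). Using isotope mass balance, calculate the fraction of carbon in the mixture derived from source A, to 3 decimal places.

0.512

δ_A = (0.0106329/0.0112372 − 1)×1000 = (0.946223 − 1)×1000 = -53.777 permil
δ_B = (0.0102811/0.0112372 − 1)×1000 = (0.914917 − 1)×1000 = -85.083 permil
f_A = (δ_mix − δ_B)/(δ_A − δ_B) = (-69.04 − (-85.083))/(-53.777 − (-85.083))
f_A = 16.043 / 31.307 = 0.5125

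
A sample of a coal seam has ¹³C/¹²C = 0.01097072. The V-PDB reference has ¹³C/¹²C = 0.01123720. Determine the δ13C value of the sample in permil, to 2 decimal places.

-23.71 permil

δ13C = (R_sample / R_standard − 1) × 1000
R_sample / R_standard = 0.01097072 / 0.01123720 = 0.976286
δ13C = (0.976286 − 1) × 1000 = -23.714 permil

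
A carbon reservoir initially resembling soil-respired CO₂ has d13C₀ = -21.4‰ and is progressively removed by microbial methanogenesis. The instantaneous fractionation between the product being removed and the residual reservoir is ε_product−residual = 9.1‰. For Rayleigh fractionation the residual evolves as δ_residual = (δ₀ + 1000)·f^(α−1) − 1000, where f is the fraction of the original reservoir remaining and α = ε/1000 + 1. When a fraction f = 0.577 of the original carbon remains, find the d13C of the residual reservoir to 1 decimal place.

-26.3‰

Rayleigh residual: δ_res = (δ₀ + 1000)·f^(α−1) − 1000
α = ε/1000 + 1 = 1.00910, so α − 1 = 0.00910
f^(α−1) = 0.577^(0.00910) = 0.995008
δ_res = (-21.4 + 1000) × 0.995008 − 1000 = 973.715 − 1000 = -26.28‰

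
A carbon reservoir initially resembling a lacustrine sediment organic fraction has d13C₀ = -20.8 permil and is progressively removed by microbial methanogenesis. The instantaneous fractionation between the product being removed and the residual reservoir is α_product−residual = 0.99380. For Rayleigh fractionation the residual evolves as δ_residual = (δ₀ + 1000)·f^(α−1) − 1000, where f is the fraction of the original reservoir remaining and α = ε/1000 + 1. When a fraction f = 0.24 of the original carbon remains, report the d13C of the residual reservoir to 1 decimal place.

Rayleigh residual: δ_res = (δ₀ + 1000)·f^(α−1) − 1000
α − 1 = -0.00620
f^(α−1) = 0.24^(-0.00620) = 1.008887
δ_res = (-20.8 + 1000) × 1.008887 − 1000 = 987.903 − 1000 = -12.10 permil

-12.1 permil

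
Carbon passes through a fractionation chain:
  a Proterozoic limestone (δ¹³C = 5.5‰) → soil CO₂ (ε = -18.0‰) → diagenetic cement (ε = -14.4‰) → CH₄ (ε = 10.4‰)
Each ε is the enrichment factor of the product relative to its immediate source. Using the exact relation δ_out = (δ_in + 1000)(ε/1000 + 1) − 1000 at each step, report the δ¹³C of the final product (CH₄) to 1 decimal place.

step 1: δ = (5.50 + 1000)·(-18.0/1000 + 1) − 1000 = -12.60‰
step 2: δ = (-12.60 + 1000)·(-14.4/1000 + 1) − 1000 = -26.82‰
step 3: δ = (-26.82 + 1000)·(10.4/1000 + 1) − 1000 = -16.70‰

-16.7‰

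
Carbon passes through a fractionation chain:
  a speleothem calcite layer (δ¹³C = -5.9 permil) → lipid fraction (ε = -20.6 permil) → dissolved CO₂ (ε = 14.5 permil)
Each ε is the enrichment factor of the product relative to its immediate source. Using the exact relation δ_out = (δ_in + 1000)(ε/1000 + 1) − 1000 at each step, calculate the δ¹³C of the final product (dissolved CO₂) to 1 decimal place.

step 1: δ = (-5.90 + 1000)·(-20.6/1000 + 1) − 1000 = -26.38 permil
step 2: δ = (-26.38 + 1000)·(14.5/1000 + 1) − 1000 = -12.26 permil

-12.3 permil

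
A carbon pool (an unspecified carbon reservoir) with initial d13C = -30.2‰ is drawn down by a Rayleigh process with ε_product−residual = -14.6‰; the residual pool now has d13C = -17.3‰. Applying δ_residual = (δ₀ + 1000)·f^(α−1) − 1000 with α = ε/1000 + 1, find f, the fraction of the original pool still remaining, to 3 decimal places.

α − 1 = ε/1000 = -0.0146
(δ_res + 1000)/(δ₀ + 1000) = (-17.3 + 1000)/(-30.2 + 1000) = 982.7/969.8 = 1.013302
f = 1.013302^(1/-0.0146) = exp(ln(1.013302)/-0.0146) = exp(0.01321/-0.0146)
f = exp(-0.9051) = 0.4045

0.405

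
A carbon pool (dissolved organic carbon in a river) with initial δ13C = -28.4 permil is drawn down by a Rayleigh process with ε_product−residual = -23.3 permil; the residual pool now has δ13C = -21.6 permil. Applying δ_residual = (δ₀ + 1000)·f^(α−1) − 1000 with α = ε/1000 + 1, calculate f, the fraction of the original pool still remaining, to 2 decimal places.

α − 1 = ε/1000 = -0.0233
(δ_res + 1000)/(δ₀ + 1000) = (-21.6 + 1000)/(-28.4 + 1000) = 978.4/971.6 = 1.006999
f = 1.006999^(1/-0.0233) = exp(ln(1.006999)/-0.0233) = exp(0.00697/-0.0233)
f = exp(-0.2993) = 0.7413

0.74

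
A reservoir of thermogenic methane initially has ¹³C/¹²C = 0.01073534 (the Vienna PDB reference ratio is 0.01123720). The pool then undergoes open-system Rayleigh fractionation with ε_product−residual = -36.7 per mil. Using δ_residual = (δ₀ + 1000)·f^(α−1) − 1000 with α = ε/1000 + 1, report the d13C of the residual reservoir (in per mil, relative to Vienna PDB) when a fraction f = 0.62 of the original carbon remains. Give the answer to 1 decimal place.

δ₀ = (0.01073534/0.01123720 − 1)×1000 = (0.955339 − 1)×1000 = -44.661 per mil
α − 1 = ε/1000 = -0.0367
f^(α−1) = 0.62^(-0.0367) = 1.017699
δ_res = (-44.661 + 1000) × 1.017699 − 1000 = 972.248 − 1000 = -27.75 per mil

-27.8 per mil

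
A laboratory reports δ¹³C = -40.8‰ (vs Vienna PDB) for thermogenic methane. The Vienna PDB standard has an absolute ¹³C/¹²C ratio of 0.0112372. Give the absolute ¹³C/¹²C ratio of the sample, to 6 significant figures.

0.0107787

R_sample = R_standard × (δ¹³C/1000 + 1)
R_sample = 0.0112372 × (-40.8/1000 + 1) = 0.0112372 × 0.959200
R_sample = 0.0107787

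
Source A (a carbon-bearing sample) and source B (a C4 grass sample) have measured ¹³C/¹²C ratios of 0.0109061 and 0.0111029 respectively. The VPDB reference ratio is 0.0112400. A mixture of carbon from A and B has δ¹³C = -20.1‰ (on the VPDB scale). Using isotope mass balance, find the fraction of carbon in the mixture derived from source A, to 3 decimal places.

δ_A = (0.0109061/0.0112400 − 1)×1000 = (0.970294 − 1)×1000 = -29.706‰
δ_B = (0.0111029/0.0112400 − 1)×1000 = (0.987802 − 1)×1000 = -12.198‰
f_A = (δ_mix − δ_B)/(δ_A − δ_B) = (-20.1 − (-12.198))/(-29.706 − (-12.198))
f_A = -7.902 / -17.509 = 0.4513

0.451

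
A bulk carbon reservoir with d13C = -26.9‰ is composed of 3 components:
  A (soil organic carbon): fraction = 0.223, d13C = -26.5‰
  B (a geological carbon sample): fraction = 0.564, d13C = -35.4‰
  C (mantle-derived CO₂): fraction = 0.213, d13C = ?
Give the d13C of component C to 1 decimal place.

Isotope mass balance: δ_bulk = Σ fᵢ·δᵢ.
-26.9 = 0.223×(-26.5) + 0.564×(-35.4) + 0.213×δ_C
0.213·δ_C = -26.9 − (-25.875) = -1.025
δ_C = -1.025 / 0.213 = -4.81‰

-4.8‰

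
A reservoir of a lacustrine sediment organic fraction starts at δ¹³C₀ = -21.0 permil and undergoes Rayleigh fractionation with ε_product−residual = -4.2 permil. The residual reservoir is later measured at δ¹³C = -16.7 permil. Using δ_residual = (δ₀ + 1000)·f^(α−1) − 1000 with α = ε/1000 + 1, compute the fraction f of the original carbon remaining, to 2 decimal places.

α − 1 = ε/1000 = -0.0042
(δ_res + 1000)/(δ₀ + 1000) = (-16.7 + 1000)/(-21.0 + 1000) = 983.3/979.0 = 1.004392
f = 1.004392^(1/-0.0042) = exp(ln(1.004392)/-0.0042) = exp(0.00438/-0.0042)
f = exp(-1.0435) = 0.3522

0.35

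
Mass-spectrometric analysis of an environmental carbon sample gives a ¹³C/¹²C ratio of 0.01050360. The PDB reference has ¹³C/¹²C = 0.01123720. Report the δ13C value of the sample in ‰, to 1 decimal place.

δ13C = (R_sample / R_standard − 1) × 1000
R_sample / R_standard = 0.01050360 / 0.01123720 = 0.934717
δ13C = (0.934717 − 1) × 1000 = -65.28‰

-65.3‰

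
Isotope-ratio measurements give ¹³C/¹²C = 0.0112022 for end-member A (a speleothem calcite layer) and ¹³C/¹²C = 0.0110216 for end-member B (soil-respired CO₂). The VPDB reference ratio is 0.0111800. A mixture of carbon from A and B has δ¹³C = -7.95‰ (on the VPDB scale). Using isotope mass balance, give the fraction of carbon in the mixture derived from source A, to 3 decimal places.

δ_A = (0.0112022/0.0111800 − 1)×1000 = (1.001986 − 1)×1000 = 1.986‰
δ_B = (0.0110216/0.0111800 − 1)×1000 = (0.985832 − 1)×1000 = -14.168‰
f_A = (δ_mix − δ_B)/(δ_A − δ_B) = (-7.95 − (-14.168))/(1.986 − (-14.168))
f_A = 6.218 / 16.154 = 0.3849

0.385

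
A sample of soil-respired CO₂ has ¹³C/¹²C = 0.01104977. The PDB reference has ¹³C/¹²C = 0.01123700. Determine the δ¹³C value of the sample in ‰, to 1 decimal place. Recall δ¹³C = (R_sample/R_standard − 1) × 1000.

-16.7‰

δ¹³C = (R_sample / R_standard − 1) × 1000
R_sample / R_standard = 0.01104977 / 0.01123700 = 0.983338
δ¹³C = (0.983338 − 1) × 1000 = -16.66‰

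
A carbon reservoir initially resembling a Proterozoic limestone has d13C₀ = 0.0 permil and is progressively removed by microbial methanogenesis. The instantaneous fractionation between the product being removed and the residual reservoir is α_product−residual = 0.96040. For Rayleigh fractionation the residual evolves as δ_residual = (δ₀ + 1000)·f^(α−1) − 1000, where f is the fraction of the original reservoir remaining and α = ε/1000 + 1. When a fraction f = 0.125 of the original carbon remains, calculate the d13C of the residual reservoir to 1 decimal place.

85.8 permil

Rayleigh residual: δ_res = (δ₀ + 1000)·f^(α−1) − 1000
α − 1 = -0.03960
f^(α−1) = 0.125^(-0.03960) = 1.085831
δ_res = (0.0 + 1000) × 1.085831 − 1000 = 1085.831 − 1000 = 85.83 permil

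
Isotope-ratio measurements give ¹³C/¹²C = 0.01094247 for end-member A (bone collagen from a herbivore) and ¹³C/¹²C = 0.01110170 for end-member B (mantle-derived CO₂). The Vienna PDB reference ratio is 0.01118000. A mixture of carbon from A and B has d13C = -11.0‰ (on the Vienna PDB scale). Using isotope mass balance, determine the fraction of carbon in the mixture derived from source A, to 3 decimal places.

δ_A = (0.01094247/0.01118000 − 1)×1000 = (0.978754 − 1)×1000 = -21.246‰
δ_B = (0.01110170/0.01118000 − 1)×1000 = (0.992996 − 1)×1000 = -7.004‰
f_A = (δ_mix − δ_B)/(δ_A − δ_B) = (-11.0 − (-7.004))/(-21.246 − (-7.004))
f_A = -3.996 / -14.242 = 0.2806

0.281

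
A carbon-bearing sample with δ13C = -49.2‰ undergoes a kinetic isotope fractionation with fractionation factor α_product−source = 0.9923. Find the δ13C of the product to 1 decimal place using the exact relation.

δ_product = (δ_source + 1000)·α − 1000
δ_product = (-49.2 + 1000) × 0.9923 − 1000
δ_product = 943.479 − 1000 = -56.52‰

-56.5‰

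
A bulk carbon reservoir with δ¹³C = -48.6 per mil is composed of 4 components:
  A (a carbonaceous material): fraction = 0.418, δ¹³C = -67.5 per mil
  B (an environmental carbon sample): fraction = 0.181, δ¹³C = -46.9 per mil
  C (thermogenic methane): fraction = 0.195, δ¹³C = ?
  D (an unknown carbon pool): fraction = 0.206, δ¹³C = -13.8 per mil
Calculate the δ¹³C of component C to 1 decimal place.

Isotope mass balance: δ_bulk = Σ fᵢ·δᵢ.
-48.6 = 0.418×(-67.5) + 0.181×(-46.9) + 0.195×δ_C + 0.206×(-13.8)
0.195·δ_C = -48.6 − (-39.547) = -9.053
δ_C = -9.053 / 0.195 = -46.43 per mil

-46.4 per mil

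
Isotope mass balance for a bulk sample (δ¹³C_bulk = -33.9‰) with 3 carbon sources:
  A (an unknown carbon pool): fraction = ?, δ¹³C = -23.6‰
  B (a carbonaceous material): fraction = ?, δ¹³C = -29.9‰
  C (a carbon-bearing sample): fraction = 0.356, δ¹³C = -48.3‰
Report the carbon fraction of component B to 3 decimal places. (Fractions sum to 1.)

Let f_B and f_A be the unknown fractions; fractions sum to 1 so f_B + f_A = 0.644.
Mass balance: Σ fᵢ·δᵢ = δ_bulk ⇒ f_B·(-29.9) + f_A·(-23.6) = -33.9 − (-17.195) = -16.705
Substitute f_A = 0.644 − f_B:
f_B·(-29.9 − -23.6) = -16.705 − 0.644×(-23.6) = -1.507
f_B = -1.507 / -6.3 = 0.2392

0.239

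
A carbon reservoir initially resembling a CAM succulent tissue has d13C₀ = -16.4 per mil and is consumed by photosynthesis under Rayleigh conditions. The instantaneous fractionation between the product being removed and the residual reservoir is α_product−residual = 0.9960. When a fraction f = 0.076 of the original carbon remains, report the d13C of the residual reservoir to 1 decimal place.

-6.2 per mil

Rayleigh residual: δ_res = (δ₀ + 1000)·f^(α−1) − 1000
α − 1 = -0.00400
f^(α−1) = 0.076^(-0.00400) = 1.010361
δ_res = (-16.4 + 1000) × 1.010361 − 1000 = 993.791 − 1000 = -6.21 per mil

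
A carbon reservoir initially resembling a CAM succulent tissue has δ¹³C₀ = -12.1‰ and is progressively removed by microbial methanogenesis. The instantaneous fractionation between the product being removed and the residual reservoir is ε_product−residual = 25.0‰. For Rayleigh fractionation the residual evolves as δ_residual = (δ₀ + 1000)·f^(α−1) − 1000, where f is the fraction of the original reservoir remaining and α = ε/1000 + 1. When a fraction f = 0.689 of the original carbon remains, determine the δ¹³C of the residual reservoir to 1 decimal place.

-21.3‰

Rayleigh residual: δ_res = (δ₀ + 1000)·f^(α−1) − 1000
α = ε/1000 + 1 = 1.02500, so α − 1 = 0.02500
f^(α−1) = 0.689^(0.02500) = 0.990730
δ_res = (-12.1 + 1000) × 0.990730 − 1000 = 978.743 − 1000 = -21.26‰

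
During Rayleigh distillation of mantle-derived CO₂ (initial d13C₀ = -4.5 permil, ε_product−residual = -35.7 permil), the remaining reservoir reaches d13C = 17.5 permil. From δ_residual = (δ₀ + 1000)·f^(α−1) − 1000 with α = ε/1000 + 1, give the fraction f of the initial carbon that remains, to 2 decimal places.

0.54

α − 1 = ε/1000 = -0.0357
(δ_res + 1000)/(δ₀ + 1000) = (17.5 + 1000)/(-4.5 + 1000) = 1017.5/995.5 = 1.022099
f = 1.022099^(1/-0.0357) = exp(ln(1.022099)/-0.0357) = exp(0.02186/-0.0357)
f = exp(-0.6123) = 0.5421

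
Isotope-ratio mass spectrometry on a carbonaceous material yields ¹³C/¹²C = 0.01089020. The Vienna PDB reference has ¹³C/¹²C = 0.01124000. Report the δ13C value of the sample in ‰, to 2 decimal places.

-31.12‰

δ13C = (R_sample / R_standard − 1) × 1000
R_sample / R_standard = 0.01089020 / 0.01124000 = 0.968879
δ13C = (0.968879 − 1) × 1000 = -31.121‰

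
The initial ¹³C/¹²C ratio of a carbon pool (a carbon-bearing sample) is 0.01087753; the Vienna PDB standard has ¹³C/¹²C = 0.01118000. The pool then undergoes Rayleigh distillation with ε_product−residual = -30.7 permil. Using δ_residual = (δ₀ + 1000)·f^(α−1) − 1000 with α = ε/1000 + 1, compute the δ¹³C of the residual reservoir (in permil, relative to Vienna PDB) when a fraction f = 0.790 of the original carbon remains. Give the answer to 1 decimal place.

δ₀ = (0.01087753/0.01118000 − 1)×1000 = (0.972945 − 1)×1000 = -27.055 permil
α − 1 = ε/1000 = -0.0307
f^(α−1) = 0.790^(-0.0307) = 1.007263
δ_res = (-27.055 + 1000) × 1.007263 − 1000 = 980.012 − 1000 = -19.99 permil

-20.0 permil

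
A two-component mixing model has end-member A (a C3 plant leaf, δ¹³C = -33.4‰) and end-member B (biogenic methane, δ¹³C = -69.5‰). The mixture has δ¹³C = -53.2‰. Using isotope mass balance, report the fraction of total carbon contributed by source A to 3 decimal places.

0.452

δ_mix = f_A·δ_A + (1 − f_A)·δ_B  ⇒  f_A = (δ_mix − δ_B)/(δ_A − δ_B)
f_A = (-53.2 − (-69.5)) / (-33.4 − (-69.5))
f_A = 16.3 / 36.1 = 0.4515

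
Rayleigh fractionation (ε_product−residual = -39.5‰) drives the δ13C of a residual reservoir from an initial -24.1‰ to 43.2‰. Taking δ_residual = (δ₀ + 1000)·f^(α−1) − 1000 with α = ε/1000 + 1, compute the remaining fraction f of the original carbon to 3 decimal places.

0.185

α − 1 = ε/1000 = -0.0395
(δ_res + 1000)/(δ₀ + 1000) = (43.2 + 1000)/(-24.1 + 1000) = 1043.2/975.9 = 1.068962
f = 1.068962^(1/-0.0395) = exp(ln(1.068962)/-0.0395) = exp(0.06669/-0.0395)
f = exp(-1.6883) = 0.1848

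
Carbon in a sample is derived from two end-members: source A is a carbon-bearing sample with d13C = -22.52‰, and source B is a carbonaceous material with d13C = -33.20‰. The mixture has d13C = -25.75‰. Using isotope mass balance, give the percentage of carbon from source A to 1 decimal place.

δ_mix = f_A·δ_A + (1 − f_A)·δ_B  ⇒  f_A = (δ_mix − δ_B)/(δ_A − δ_B)
f_A = (-25.75 − (-33.20)) / (-22.52 − (-33.20))
f_A = 7.45 / 10.68 = 0.6976

69.8%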